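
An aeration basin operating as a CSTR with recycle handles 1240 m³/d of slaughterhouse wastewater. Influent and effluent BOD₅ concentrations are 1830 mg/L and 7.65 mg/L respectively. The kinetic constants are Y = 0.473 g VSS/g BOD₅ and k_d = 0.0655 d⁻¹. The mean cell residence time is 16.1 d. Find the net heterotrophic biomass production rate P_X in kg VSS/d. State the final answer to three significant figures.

P_X ≈ 520 kg VSS/d

The observed yield is Y_obs = Y/(1 + k_d·θ_c) = 0.473 / (1 + 0.0655 × 16.1) = 0.473 / 2.055 = 0.2302 g VSS per g BOD₅ removed.
Substrate removed = Q·(S₀ − S) = 1240 m³/d × (1830 − 7.65) g/m³ = 2.26×10^6 g/d = 2260 kg/d.
P_X = Y_obs · Q(S₀ − S) = 0.2302 × 2260 = 520.2 kg VSS/d.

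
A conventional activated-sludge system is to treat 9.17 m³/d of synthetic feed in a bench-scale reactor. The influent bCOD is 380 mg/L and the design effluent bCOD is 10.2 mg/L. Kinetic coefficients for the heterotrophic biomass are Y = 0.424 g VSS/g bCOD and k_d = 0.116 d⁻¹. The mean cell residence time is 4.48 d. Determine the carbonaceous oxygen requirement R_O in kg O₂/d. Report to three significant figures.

Y_obs = Y / (1 + k_d θ_c) = 0.424 / (1 + 0.116 × 4.48) = 0.424 / 1.520 = 0.2790.
Mass of bCOD removed per day: Q(S₀ − S) = 9.17 × 369.8 g/m³ = 3.391 kg/d.
Net sludge production P_X = 0.2790 × 3.391 = 0.9461 kg VSS/d.
Carbonaceous O₂ demand = substrate oxidised − cell-mass equivalent = 3.391 − 1.42 × 0.9461 = 2.048 kg O₂/d.

R_O ≈ 2.05 kg O₂/d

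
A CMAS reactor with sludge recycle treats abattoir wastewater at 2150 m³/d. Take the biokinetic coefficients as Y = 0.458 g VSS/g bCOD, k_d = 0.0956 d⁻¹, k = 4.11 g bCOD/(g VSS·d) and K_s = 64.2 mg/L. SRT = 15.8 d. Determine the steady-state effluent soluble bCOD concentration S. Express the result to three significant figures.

Effluent substrate depends only on kinetics and SRT: S = K_s(1 + k_d θ_c) / [θ_c(Yk − k_d) − 1] = 64.2 × (1 + 0.0956 × 15.8) / [15.8 × (0.458 × 4.11 − 0.0956) − 1] = 161.2 / 27.23 = 5.919 mg/L.

S ≈ 5.92 mg/L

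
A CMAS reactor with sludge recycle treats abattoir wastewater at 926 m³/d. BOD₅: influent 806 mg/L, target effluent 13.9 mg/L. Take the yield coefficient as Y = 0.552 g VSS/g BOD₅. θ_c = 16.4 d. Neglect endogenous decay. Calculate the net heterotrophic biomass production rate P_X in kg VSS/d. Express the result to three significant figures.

Since k_d ≈ 0, Y_obs = Y = 0.552 g VSS/g BOD₅.
Substrate removed = Q·(S₀ − S) = 926 m³/d × (806 − 13.9) g/m³ = 7.33×10^5 g/d = 733.5 kg/d.
Net biomass production P_X = Y_obs × Q·(S₀ − S) = 0.5520 × 733.5 = 404.9 kg VSS/d.

P_X ≈ 405 kg VSS/d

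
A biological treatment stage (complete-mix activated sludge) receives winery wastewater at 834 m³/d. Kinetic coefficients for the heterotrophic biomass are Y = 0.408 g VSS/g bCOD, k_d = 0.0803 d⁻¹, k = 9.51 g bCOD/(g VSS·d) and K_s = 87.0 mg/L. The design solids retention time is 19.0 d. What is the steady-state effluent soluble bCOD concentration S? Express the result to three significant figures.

For a completely mixed reactor with recycle the Lawrence–McCarty relation gives S = K_s·(1 + k_d·θ_c) / [θ_c·(Y·k − k_d) − 1] = 87.0 × (1 + 0.0803 × 19.0) / [19.0 × (0.408 × 9.51 − 0.0803) − 1] = 219.7 / 71.20 = 3.086 mg/L.

S ≈ 3.09 mg/L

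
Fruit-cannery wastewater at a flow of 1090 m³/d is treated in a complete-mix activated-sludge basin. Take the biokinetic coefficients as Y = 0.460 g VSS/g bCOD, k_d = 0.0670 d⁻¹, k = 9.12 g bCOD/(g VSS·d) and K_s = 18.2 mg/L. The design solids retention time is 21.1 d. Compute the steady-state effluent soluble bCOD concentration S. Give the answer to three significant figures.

From the Monod/SRT balance for a CMAS, S = K_s·(1+k_d θ_c)/[θ_c·(Y k − k_d) − 1] = 18.2 × (1 + 0.0670 × 21.1) / [21.1 × (0.460 × 9.12 − 0.0670) − 1] = 43.93 / 86.11 = 0.5102 mg/L.

S ≈ 0.510 mg/L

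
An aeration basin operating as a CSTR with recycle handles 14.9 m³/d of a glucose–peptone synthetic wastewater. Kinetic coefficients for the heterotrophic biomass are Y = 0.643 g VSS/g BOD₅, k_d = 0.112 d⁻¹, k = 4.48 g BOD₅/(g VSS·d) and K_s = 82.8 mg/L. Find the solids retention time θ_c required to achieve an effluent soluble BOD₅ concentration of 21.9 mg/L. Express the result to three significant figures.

Specific growth rate at S = 21.9 mg/L: μ = YkS/(K_s+S) = 0.643·4.48·21.9/(82.8+21.9) = 0.6025 d⁻¹.
Then 1/θ_c = μ − k_d = 0.6025 − 0.112 = 0.4905 d⁻¹, giving θ_c = 2.039 d.

θ_c ≈ 2.04 d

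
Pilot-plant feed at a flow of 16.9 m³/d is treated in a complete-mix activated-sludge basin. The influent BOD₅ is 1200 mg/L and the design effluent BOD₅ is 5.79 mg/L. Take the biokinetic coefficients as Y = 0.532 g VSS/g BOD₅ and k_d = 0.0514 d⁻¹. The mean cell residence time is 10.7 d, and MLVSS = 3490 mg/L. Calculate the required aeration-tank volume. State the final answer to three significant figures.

V ≈ 21.2 m³

Rearranging the biomass balance for a CMAS with decay, V = Y·Q·ΔS·θ_c / [X·(1+k_d θ_c)] = 0.532 × 16.9 × (1200 − 5.79) × 10.7 / [3490 × (1 + 0.0514 × 10.7)] = 1.15×10^5 / 5409 = 21.24 m³.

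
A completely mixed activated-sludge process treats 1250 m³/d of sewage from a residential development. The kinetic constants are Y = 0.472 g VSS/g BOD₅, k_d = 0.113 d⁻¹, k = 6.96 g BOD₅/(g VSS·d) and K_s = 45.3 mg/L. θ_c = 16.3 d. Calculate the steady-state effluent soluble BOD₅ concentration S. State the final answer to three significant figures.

S ≈ 2.54 mg/L

From the Monod/SRT balance for a CMAS, S = K_s·(1+k_d θ_c)/[θ_c·(Y k − k_d) − 1] = 45.3 × (1 + 0.113 × 16.3) / [16.3 × (0.472 × 6.96 − 0.113) − 1] = 128.7 / 50.71 = 2.539 mg/L.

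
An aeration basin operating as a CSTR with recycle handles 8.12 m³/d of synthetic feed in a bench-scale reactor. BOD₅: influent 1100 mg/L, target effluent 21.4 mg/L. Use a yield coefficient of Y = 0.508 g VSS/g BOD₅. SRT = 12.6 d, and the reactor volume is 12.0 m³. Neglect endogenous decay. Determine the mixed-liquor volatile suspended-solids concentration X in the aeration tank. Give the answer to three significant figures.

From V·X = Y·Q·(S₀ − S)·θ_c (decay neglected): X = 0.508 × 8.12 × (1100 − 21.4) × 12.6 / 12.0 = 4672 mg/L.

X ≈ 4670 mg/L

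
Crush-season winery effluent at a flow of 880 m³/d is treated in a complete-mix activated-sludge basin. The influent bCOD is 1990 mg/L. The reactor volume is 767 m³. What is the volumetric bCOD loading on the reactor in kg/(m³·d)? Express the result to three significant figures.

Applied bCOD load per unit volume = Q·S₀/V = (880 × 1990/1000)/767.0 = 2.283 kg bCOD·m⁻³·d⁻¹.

L_v ≈ 2.28 kg bCOD/(m³·d)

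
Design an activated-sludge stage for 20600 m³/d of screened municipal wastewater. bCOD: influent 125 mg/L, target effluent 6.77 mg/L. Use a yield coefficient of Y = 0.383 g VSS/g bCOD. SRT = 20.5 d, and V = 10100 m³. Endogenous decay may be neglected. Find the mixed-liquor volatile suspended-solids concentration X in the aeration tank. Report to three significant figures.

X ≈ 1890 mg/L

X = Y·Q·ΔS·θ_c / V = 0.383 × 20600 × (125 − 6.77) × 20.5 / 10100 = 1893 mg/L.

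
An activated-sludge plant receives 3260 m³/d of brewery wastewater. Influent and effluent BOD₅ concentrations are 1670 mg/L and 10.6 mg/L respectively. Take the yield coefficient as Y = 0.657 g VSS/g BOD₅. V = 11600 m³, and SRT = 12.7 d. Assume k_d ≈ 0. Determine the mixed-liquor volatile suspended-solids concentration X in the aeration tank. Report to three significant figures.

X ≈ 3890 mg/L

From V·X = Y·Q·(S₀ − S)·θ_c (decay neglected): X = 0.657 × 3260 × (1670 − 10.6) × 12.7 / 11600 = 3891 mg/L.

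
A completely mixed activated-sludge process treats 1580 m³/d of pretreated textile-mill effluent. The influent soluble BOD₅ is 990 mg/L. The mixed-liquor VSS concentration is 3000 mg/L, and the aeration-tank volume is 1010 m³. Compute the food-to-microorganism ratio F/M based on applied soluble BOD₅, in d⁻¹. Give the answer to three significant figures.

Food-to-microorganism ratio F/M = Q S₀ / (V X) = 1580 × 990 / (1010 × 3000) = 0.5162 d⁻¹.

F/M ≈ 0.516 d⁻¹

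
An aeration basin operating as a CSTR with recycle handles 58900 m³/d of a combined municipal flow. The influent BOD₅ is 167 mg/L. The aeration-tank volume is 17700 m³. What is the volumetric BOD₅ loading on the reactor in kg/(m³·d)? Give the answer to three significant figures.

L_v ≈ 0.556 kg BOD₅/(m³·d)

Volumetric loading L_v = Q·S₀ / V = 58900 × 167 g/m³ / 17700 m³ = 555.7 g/(m³·d) = 0.5557 kg BOD₅/(m³·d).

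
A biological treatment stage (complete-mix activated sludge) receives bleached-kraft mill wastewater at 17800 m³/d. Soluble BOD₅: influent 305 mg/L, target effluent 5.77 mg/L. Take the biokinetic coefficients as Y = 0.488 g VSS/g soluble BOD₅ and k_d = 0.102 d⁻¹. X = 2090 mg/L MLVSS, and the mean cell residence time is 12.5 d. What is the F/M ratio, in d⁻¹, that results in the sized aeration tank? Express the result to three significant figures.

Steady-state biomass mass balance: V·X·(1 + k_d·θ_c) = Y·Q·(S₀ − S)·θ_c, so V = 0.488 × 17800 × (305 − 5.77) × 12.5 / [2090 × (1 + 0.102 × 12.5)] = 3.25×10^7 / 4755 = 6833 m³.
F/M = applied load / biomass = Q·S₀/(V·X) = 17800 × 305 / (6833 × 2090) = 0.3801 d⁻¹.

F/M ≈ 0.380 d⁻¹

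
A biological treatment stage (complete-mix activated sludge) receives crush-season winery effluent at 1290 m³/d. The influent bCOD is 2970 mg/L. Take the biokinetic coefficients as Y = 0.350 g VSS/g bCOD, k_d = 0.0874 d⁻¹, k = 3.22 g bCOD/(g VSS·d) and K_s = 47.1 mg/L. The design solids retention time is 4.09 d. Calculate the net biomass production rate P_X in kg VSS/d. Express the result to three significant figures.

From the Monod/SRT balance for a CMAS, S = K_s·(1+k_d θ_c)/[θ_c·(Y k − k_d) − 1] = 47.1 × (1 + 0.0874 × 4.09) / [4.09 × (0.350 × 3.22 − 0.0874) − 1] = 63.94 / 3.252 = 19.66 mg/L.
Y_obs = Y / (1 + k_d θ_c) = 0.350 / (1 + 0.0874 × 4.09) = 0.350 / 1.357 = 0.2578.
Substrate removed = Q·(S₀ − S) = 1290 m³/d × (2970 − 19.7) g/m³ = 3.81×10^6 g/d = 3806 kg/d.
So the net sludge growth is P_X = 0.2578 × 3806 = 981.3 kg VSS/d.

P_X ≈ 981 kg VSS/d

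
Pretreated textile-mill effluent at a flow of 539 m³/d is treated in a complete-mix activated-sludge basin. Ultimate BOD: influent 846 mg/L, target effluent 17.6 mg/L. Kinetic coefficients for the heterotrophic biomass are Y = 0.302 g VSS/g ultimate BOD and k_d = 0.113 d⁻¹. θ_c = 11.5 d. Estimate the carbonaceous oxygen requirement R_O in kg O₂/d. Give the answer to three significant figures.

R_O ≈ 363 kg O₂/d

Y_obs = Y / (1 + k_d θ_c) = 0.302 / (1 + 0.113 × 11.5) = 0.302 / 2.300 = 0.1313.
Mass of ultimate BOD removed per day: Q(S₀ − S) = 539 × 828.4 g/m³ = 446.5 kg/d.
Biomass synthesised: P_X = Y_obs × 446.5 = 58.64 kg VSS/d.
R_O = Q·ΔS − 1.42 P_X = 446.5 − 83.27 = 363.2 kg O₂/d.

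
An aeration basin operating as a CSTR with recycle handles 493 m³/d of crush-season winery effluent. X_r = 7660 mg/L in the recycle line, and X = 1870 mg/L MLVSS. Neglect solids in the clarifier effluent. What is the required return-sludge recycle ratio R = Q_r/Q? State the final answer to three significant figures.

Mass balance around the secondary clarifier (neglecting effluent solids): R = X / (X_r − X) = 1870 / (7660 − 1870) = 0.3230.

R ≈ 0.323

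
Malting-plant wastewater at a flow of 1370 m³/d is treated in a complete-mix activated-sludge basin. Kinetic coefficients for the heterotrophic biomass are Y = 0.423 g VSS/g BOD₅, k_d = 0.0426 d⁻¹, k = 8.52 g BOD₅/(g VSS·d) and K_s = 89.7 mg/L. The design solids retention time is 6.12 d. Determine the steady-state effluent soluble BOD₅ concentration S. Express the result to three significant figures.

S ≈ 5.44 mg/L

For a completely mixed reactor with recycle the Lawrence–McCarty relation gives S = K_s·(1 + k_d·θ_c) / [θ_c·(Y·k − k_d) − 1] = 89.7 × (1 + 0.0426 × 6.12) / [6.12 × (0.423 × 8.52 − 0.0426) − 1] = 113.1 / 20.80 = 5.438 mg/L.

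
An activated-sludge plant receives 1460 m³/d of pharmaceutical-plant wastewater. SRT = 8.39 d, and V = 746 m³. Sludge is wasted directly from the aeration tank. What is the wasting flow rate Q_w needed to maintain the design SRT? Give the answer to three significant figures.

Q_w ≈ 88.9 m³/d

Wasting from the aeration tank: Q_w = V / θ_c = 746.0 / 8.39 = 88.92 m³/d.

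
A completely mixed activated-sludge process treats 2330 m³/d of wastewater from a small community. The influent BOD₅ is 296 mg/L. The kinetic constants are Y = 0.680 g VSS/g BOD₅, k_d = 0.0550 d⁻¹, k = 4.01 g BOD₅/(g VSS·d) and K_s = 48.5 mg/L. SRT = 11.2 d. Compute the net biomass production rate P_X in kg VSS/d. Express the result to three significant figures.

From the Monod/SRT balance for a CMAS, S = K_s·(1+k_d θ_c)/[θ_c·(Y k − k_d) − 1] = 48.5 × (1 + 0.0550 × 11.2) / [11.2 × (0.680 × 4.01 − 0.0550) − 1] = 78.38 / 28.92 = 2.710 mg/L.
Observed yield with endogenous decay: Y_obs = Y / (1 + k_d·θ_c) = 0.680 / (1 + 0.0550 × 11.2) = 0.680 / 1.616 = 0.4208 g VSS/g BOD₅.
Mass of BOD₅ removed per day: Q(S₀ − S) = 2330 × 293.3 g/m³ = 683.4 kg/d.
Biomass produced: P_X = Y_obs·Q·ΔS = 0.4208 × 683.4 ≈ 287.6 kg VSS/d.

P_X ≈ 288 kg VSS/d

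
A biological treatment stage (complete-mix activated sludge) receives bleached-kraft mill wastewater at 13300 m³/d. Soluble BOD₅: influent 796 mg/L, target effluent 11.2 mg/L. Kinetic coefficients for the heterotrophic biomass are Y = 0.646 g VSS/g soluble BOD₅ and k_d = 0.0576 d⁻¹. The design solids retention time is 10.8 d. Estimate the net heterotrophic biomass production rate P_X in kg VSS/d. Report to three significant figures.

The observed yield is Y_obs = Y/(1 + k_d·θ_c) = 0.646 / (1 + 0.0576 × 10.8) = 0.646 / 1.622 = 0.3983 g VSS per g soluble BOD₅ removed.
ΔS = 796 − 11.2 = 784.8 mg/L, so the substrate removal rate is 13300 × 784.8/1000 = 10438 kg soluble BOD₅/d.
Biomass produced: P_X = Y_obs·Q·ΔS = 0.3983 × 10438 ≈ 4157 kg VSS/d.

P_X ≈ 4160 kg VSS/d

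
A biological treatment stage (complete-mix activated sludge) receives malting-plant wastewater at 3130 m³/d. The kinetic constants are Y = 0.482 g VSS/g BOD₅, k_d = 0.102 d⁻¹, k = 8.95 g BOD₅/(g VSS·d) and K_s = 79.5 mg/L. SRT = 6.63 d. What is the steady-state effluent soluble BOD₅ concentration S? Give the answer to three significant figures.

Effluent substrate depends only on kinetics and SRT: S = K_s(1 + k_d θ_c) / [θ_c(Yk − k_d) − 1] = 79.5 × (1 + 0.102 × 6.63) / [6.63 × (0.482 × 8.95 − 0.102) − 1] = 133.3 / 26.92 = 4.949 mg/L.

S ≈ 4.95 mg/L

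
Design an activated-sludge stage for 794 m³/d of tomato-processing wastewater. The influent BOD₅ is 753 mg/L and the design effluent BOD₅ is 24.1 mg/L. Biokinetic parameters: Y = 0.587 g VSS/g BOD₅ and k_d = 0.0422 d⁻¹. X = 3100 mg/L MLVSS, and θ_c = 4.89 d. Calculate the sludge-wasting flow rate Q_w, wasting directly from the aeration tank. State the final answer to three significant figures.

Q_w ≈ 90.8 m³/d

Rearranging the biomass balance for a CMAS with decay, V = Y·Q·ΔS·θ_c / [X·(1+k_d θ_c)] = 0.587 × 794 × (753 − 24.1) × 4.89 / [3100 × (1 + 0.0422 × 4.89)] = 1.66×10^6 / 3740 = 444.2 m³.
With mixed-liquor wasting, θ_c = V/Q_w, so Q_w = V/θ_c = 444.2/4.89 = 90.84 m³/d.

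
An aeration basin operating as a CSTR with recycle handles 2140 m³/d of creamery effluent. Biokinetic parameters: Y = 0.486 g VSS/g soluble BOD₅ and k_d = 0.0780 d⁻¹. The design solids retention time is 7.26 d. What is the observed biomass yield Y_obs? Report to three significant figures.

The observed yield is Y_obs = Y/(1 + k_d·θ_c) = 0.486 / (1 + 0.0780 × 7.26) = 0.486 / 1.566 = 0.3103 g VSS per g soluble BOD₅ removed.

Y_obs ≈ 0.310 g VSS/g soluble BOD₅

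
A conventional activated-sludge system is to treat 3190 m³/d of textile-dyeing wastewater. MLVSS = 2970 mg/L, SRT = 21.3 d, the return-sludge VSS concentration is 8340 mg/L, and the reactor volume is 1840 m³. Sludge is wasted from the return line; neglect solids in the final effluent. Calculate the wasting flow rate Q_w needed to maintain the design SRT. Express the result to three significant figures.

Q_w = (V·X)/(θ_c X_r) = 1840 × 2970 / (21.3 × 8340) = 30.76 m³/d.

Q_w ≈ 30.8 m³/d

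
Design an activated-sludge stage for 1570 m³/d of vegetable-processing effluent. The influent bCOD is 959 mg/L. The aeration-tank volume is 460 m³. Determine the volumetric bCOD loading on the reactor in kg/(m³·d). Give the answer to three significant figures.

L_v = Q S₀ / V = 1570 × 959 × 10⁻³ / 460.0 = 3.273 kg/(m³·d).

L_v ≈ 3.27 kg bCOD/(m³·d)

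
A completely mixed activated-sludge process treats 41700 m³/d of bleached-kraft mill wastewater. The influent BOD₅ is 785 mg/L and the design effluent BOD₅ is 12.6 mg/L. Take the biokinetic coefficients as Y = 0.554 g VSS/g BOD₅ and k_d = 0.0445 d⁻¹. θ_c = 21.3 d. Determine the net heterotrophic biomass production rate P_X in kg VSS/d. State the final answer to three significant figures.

Correct the yield for decay: Y_obs = Y/(1 + k_d θ_c) = 0.554 / (1 + 0.0445 × 21.3) = 0.554 / 1.948 = 0.2844.
Q·(S₀ − S) = 41700 × (785 − 12.6) × 10⁻³ = 32209 kg/d removed.
So the net sludge growth is P_X = 0.2844 × 32209 = 9161 kg VSS/d.

P_X ≈ 9160 kg VSS/d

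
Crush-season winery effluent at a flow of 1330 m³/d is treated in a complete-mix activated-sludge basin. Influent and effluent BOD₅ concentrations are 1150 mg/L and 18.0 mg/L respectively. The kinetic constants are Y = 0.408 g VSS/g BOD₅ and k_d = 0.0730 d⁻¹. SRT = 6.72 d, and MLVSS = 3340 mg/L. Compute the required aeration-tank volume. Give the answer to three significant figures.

Rearranging the biomass balance for a CMAS with decay, V = Y·Q·ΔS·θ_c / [X·(1+k_d θ_c)] = 0.408 × 1330 × (1150 − 18.0) × 6.72 / [3340 × (1 + 0.0730 × 6.72)] = 4.13×10^6 / 4978 = 829.1 m³.

V ≈ 829 m³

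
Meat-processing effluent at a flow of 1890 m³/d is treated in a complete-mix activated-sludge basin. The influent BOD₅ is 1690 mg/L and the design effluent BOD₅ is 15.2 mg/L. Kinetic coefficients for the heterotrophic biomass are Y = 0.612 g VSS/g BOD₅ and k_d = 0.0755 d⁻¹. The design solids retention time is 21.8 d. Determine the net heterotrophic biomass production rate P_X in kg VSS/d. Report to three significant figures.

Y_obs = Y / (1 + k_d θ_c) = 0.612 / (1 + 0.0755 × 21.8) = 0.612 / 2.646 = 0.2313.
Substrate removed = Q·(S₀ − S) = 1890 m³/d × (1690 − 15.2) g/m³ = 3.17×10^6 g/d = 3165 kg/d.
So the net sludge growth is P_X = 0.2313 × 3165 = 732.2 kg VSS/d.

P_X ≈ 732 kg VSS/d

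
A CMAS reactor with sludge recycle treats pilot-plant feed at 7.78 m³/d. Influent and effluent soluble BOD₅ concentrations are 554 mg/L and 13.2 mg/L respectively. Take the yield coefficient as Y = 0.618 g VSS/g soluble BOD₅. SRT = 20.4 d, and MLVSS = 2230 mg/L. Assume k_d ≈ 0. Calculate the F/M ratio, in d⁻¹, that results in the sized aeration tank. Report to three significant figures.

V·X = Y·Q·ΔS·θ_c gives V = 0.618 × 7.78 × (554 − 13.2) × 20.4 / 2230 = 23.79 m³.
F/M = Q·S₀ / (V·X) = 7.78 × 554 / (23.79 × 2230) = 0.08126 g soluble BOD₅·(g VSS·d)⁻¹.

F/M ≈ 0.0813 d⁻¹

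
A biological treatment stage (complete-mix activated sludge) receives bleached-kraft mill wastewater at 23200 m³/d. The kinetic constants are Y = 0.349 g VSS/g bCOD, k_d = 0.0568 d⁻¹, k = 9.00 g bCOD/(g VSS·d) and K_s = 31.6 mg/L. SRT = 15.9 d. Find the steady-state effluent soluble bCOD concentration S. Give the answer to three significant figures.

S ≈ 1.25 mg/L

Effluent substrate depends only on kinetics and SRT: S = K_s(1 + k_d θ_c) / [θ_c(Yk − k_d) − 1] = 31.6 × (1 + 0.0568 × 15.9) / [15.9 × (0.349 × 9.00 − 0.0568) − 1] = 60.14 / 48.04 = 1.252 mg/L.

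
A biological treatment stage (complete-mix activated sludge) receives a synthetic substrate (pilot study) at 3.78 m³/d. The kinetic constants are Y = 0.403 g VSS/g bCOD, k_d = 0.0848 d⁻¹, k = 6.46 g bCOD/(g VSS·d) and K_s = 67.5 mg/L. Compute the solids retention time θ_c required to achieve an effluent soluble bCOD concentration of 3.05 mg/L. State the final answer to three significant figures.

θ_c ≈ 36.0 d

From 1/θ_c = Y·k·S/(K_s + S) − k_d: Y·k·S/(K_s+S) = 0.403 × 6.46 × 3.05 / (67.5 + 3.05) = 0.1125 d⁻¹.
1/θ_c = 0.1125 − 0.0848 = 0.02775 d⁻¹, so θ_c = 36.04 d.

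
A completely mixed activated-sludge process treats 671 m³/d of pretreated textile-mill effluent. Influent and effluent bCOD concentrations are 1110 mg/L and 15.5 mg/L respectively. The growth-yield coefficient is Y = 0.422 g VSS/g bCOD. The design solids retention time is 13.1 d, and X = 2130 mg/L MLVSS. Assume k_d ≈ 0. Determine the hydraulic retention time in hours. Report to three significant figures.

τ ≈ 68.2 h

V·X = Y·Q·ΔS·θ_c gives V = 0.422 × 671 × (1110 − 15.5) × 13.1 / 2130 = 1906 m³.
τ = V/Q = 1906/671 = 2.841 d, or 68.18 h.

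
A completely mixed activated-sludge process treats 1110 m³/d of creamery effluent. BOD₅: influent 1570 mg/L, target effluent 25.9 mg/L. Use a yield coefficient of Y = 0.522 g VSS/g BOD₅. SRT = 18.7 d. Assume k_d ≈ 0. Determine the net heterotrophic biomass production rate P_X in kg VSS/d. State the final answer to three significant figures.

P_X ≈ 895 kg VSS/d

With endogenous decay neglected, the observed yield equals the true yield: Y_obs = Y = 0.522 g VSS/g BOD₅.
Substrate removed = Q·(S₀ − S) = 1110 m³/d × (1570 − 25.9) g/m³ = 1.71×10^6 g/d = 1714 kg/d.
Biomass produced: P_X = Y_obs·Q·ΔS = 0.5220 × 1714 ≈ 894.7 kg VSS/d.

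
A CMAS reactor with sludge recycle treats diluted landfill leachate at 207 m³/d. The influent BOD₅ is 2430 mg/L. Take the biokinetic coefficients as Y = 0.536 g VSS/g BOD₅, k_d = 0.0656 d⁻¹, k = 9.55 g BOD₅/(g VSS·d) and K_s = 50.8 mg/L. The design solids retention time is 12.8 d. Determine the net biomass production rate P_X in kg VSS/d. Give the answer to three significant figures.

For a completely mixed reactor with recycle the Lawrence–McCarty relation gives S = K_s·(1 + k_d·θ_c) / [θ_c·(Y·k − k_d) − 1] = 50.8 × (1 + 0.0656 × 12.8) / [12.8 × (0.536 × 9.55 − 0.0656) − 1] = 93.46 / 63.68 = 1.468 mg/L.
The observed yield is Y_obs = Y/(1 + k_d·θ_c) = 0.536 / (1 + 0.0656 × 12.8) = 0.536 / 1.840 = 0.2914 g VSS per g BOD₅ removed.
Mass of BOD₅ removed per day: Q(S₀ − S) = 207 × 2429 g/m³ = 502.7 kg/d.
Net biomass production P_X = Y_obs × Q·(S₀ − S) = 0.2914 × 502.7 = 146.5 kg VSS/d.

P_X ≈ 146 kg VSS/d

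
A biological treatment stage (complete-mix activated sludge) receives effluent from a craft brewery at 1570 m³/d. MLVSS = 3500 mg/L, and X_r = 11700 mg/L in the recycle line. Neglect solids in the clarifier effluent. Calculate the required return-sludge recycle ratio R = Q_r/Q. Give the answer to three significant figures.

Mass balance around the secondary clarifier (neglecting effluent solids): R = X / (X_r − X) = 3500 / (11700 − 3500) = 0.4268.

R ≈ 0.427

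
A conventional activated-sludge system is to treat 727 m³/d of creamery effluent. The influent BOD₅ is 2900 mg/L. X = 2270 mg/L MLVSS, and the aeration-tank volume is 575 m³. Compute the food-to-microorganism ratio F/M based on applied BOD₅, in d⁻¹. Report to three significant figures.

F/M ≈ 1.62 d⁻¹

Food-to-microorganism ratio F/M = Q S₀ / (V X) = 727 × 2900 / (575.0 × 2270) = 1.615 d⁻¹.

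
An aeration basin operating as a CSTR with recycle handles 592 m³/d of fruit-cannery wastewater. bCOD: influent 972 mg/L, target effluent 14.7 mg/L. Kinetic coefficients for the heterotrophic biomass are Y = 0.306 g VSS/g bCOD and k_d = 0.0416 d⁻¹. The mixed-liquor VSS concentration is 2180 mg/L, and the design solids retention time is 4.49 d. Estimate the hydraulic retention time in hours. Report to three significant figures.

τ ≈ 12.2 h

Rearranging the biomass balance for a CMAS with decay, V = Y·Q·ΔS·θ_c / [X·(1+k_d θ_c)] = 0.306 × 592 × (972 − 14.7) × 4.49 / [2180 × (1 + 0.0416 × 4.49)] = 7.79×10^5 / 2587 = 301.0 m³.
Hydraulic retention time τ = V/Q = 301.0 / 592 = 0.5084 d = 12.20 h.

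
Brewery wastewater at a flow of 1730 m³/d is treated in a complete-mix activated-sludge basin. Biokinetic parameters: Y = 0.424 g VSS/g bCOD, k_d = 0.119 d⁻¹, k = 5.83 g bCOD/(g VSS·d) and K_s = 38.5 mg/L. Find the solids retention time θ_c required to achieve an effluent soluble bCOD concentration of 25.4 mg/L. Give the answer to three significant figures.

θ_c ≈ 1.16 d

Specific growth rate at S = 25.4 mg/L: μ = YkS/(K_s+S) = 0.424·5.83·25.4/(38.5+25.4) = 0.9826 d⁻¹.
Then 1/θ_c = μ − k_d = 0.9826 − 0.119 = 0.8636 d⁻¹, giving θ_c = 1.158 d.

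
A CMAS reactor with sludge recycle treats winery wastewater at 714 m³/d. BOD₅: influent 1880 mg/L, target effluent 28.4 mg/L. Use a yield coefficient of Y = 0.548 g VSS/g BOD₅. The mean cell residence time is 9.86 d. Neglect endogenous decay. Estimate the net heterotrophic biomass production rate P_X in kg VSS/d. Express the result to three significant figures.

P_X ≈ 724 kg VSS/d

Since k_d ≈ 0, Y_obs = Y = 0.548 g VSS/g BOD₅.
Q·(S₀ − S) = 714 × (1880 − 28.4) × 10⁻³ = 1322 kg/d removed.
So the net sludge growth is P_X = 0.5480 × 1322 = 724.5 kg VSS/d.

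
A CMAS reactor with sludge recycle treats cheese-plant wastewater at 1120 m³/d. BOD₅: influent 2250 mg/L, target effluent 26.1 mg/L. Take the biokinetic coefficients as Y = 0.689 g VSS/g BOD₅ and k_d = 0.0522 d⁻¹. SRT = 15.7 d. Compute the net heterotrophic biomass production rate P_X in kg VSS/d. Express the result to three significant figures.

Observed yield with endogenous decay: Y_obs = Y / (1 + k_d·θ_c) = 0.689 / (1 + 0.0522 × 15.7) = 0.689 / 1.820 = 0.3787 g VSS/g BOD₅.
Substrate removed = Q·(S₀ − S) = 1120 m³/d × (2250 − 26.1) g/m³ = 2.49×10^6 g/d = 2491 kg/d.
P_X = Y_obs · Q(S₀ − S) = 0.3787 × 2491 = 943.2 kg VSS/d.

P_X ≈ 943 kg VSS/d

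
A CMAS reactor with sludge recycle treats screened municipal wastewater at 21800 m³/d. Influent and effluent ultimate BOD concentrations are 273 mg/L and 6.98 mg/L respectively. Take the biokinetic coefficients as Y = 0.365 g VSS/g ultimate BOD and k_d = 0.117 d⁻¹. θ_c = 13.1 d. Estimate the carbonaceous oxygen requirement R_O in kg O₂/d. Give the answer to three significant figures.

Observed yield with endogenous decay: Y_obs = Y / (1 + k_d·θ_c) = 0.365 / (1 + 0.117 × 13.1) = 0.365 / 2.533 = 0.1441 g VSS/g ultimate BOD.
Substrate removed = Q·(S₀ − S) = 21800 m³/d × (273 − 6.98) g/m³ = 5.8×10^6 g/d = 5799 kg/d.
Net sludge production P_X = 0.1441 × 5799 = 835.8 kg VSS/d.
R_O = Q·(S₀ − S) − 1.42·P_X = 5799 − 1.42 × 835.8 = 4612 kg O₂/d.

R_O ≈ 4610 kg O₂/d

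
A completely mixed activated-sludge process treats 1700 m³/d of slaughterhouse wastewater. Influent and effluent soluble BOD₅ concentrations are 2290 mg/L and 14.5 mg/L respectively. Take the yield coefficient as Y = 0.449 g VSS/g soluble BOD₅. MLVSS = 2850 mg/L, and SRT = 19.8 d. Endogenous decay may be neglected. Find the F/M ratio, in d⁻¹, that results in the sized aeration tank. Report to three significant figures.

Biomass mass balance (decay neglected): V·X = Y·Q·(S₀ − S)·θ_c, so V = 0.449 × 1700 × (2290 − 14.5) × 19.8 / 2850 = 12067 m³.
Food-to-microorganism ratio F/M = Q S₀ / (V X) = 1700 × 2290 / (12067 × 2850) = 0.1132 d⁻¹.

F/M ≈ 0.113 d⁻¹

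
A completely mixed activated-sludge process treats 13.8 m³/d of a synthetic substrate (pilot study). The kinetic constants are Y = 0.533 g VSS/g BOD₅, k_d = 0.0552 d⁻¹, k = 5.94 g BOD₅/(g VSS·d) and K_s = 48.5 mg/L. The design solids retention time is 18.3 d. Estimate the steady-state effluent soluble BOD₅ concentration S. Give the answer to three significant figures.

S ≈ 1.74 mg/L

From the Monod/SRT balance for a CMAS, S = K_s·(1+k_d θ_c)/[θ_c·(Y k − k_d) − 1] = 48.5 × (1 + 0.0552 × 18.3) / [18.3 × (0.533 × 5.94 − 0.0552) − 1] = 97.49 / 55.93 = 1.743 mg/L.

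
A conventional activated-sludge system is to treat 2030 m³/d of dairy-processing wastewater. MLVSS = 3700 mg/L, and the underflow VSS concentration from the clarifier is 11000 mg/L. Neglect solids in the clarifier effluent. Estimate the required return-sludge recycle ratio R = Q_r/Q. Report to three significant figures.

R = Q_r/Q = X/(X_r − X) = 3700 / (11000 − 3700) = 0.5068.

R ≈ 0.507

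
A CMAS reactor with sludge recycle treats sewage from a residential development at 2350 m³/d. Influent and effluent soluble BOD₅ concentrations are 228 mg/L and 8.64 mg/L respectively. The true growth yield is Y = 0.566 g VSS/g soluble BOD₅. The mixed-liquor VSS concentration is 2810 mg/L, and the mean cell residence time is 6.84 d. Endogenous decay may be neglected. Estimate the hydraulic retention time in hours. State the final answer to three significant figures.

Biomass mass balance (decay neglected): V·X = Y·Q·(S₀ − S)·θ_c, so V = 0.566 × 2350 × (228 − 8.64) × 6.84 / 2810 = 710.2 m³.
HRT = V/Q = 710.2 m³ / 2350 m³·d⁻¹ = 0.3022 d × 24 = 7.253 h.

τ ≈ 7.25 h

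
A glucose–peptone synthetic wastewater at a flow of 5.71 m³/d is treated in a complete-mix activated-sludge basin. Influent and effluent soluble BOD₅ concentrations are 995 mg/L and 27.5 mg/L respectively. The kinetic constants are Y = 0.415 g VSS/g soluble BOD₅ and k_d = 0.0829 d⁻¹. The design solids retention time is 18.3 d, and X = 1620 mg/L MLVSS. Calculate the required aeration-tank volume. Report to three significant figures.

V ≈ 10.3 m³

Steady-state biomass mass balance: V·X·(1 + k_d·θ_c) = Y·Q·(S₀ − S)·θ_c, so V = 0.415 × 5.71 × (995 − 27.5) × 18.3 / [1620 × (1 + 0.0829 × 18.3)] = 4.2×10^4 / 4078 = 10.29 m³.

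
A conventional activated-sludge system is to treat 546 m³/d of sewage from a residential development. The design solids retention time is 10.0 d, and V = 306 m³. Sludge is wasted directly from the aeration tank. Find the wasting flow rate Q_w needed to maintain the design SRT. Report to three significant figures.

For wasting at MLVSS concentration, Q_w = V/θ_c = 306.0/10.0 = 30.60 m³/d.

Q_w ≈ 30.6 m³/d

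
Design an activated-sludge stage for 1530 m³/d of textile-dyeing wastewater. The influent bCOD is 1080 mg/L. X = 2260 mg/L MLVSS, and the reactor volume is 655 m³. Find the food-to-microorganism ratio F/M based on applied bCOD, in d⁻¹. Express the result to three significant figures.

F/M ≈ 1.12 d⁻¹

F/M = applied load / biomass = Q·S₀/(V·X) = 1530 × 1080 / (655.0 × 2260) = 1.116 d⁻¹.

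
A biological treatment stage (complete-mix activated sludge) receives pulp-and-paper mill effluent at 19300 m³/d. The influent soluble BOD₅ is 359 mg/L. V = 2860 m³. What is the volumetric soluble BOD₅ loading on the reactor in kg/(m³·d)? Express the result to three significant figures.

L_v = Q S₀ / V = 19300 × 359 × 10⁻³ / 2860 = 2.423 kg/(m³·d).

L_v ≈ 2.42 kg soluble BOD₅/(m³·d)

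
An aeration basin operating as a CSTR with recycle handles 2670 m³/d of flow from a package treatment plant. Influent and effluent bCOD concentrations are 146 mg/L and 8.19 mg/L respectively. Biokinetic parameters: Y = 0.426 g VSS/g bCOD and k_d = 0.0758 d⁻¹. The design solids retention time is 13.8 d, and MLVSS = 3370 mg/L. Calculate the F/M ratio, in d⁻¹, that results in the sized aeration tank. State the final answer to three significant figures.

From the SRT design equation V = Y Q (S₀−S) θ_c / [X (1 + k_d θ_c)] = 0.426 × 2670 × (146 − 8.19) × 13.8 / [3370 × (1 + 0.0758 × 13.8)] = 2.16×10^6 / 6895 = 313.7 m³.
F/M = applied load / biomass = Q·S₀/(V·X) = 2670 × 146 / (313.7 × 3370) = 0.3687 d⁻¹.

F/M ≈ 0.369 d⁻¹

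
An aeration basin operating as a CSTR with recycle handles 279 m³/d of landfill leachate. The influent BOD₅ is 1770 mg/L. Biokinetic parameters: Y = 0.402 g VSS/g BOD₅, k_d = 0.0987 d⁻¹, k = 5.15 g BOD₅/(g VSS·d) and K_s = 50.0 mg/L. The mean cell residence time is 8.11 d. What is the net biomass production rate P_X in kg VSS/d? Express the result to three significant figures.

P_X ≈ 110 kg VSS/d

For a completely mixed reactor with recycle the Lawrence–McCarty relation gives S = K_s·(1 + k_d·θ_c) / [θ_c·(Y·k − k_d) − 1] = 50.0 × (1 + 0.0987 × 8.11) / [8.11 × (0.402 × 5.15 − 0.0987) − 1] = 90.02 / 14.99 = 6.006 mg/L.
The observed yield is Y_obs = Y/(1 + k_d·θ_c) = 0.402 / (1 + 0.0987 × 8.11) = 0.402 / 1.800 = 0.2233 g VSS per g BOD₅ removed.
Mass of BOD₅ removed per day: Q(S₀ − S) = 279 × 1764 g/m³ = 492.2 kg/d.
Net biomass production P_X = Y_obs × Q·(S₀ − S) = 0.2233 × 492.2 = 109.9 kg VSS/d.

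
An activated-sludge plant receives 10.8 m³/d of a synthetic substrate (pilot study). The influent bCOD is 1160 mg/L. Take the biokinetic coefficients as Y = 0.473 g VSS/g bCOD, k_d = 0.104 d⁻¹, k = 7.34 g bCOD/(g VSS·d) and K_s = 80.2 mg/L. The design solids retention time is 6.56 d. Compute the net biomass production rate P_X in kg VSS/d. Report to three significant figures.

P_X ≈ 3.50 kg VSS/d

Effluent substrate depends only on kinetics and SRT: S = K_s(1 + k_d θ_c) / [θ_c(Yk − k_d) − 1] = 80.2 × (1 + 0.104 × 6.56) / [6.56 × (0.473 × 7.34 − 0.104) − 1] = 134.9 / 21.09 = 6.396 mg/L.
The observed yield is Y_obs = Y/(1 + k_d·θ_c) = 0.473 / (1 + 0.104 × 6.56) = 0.473 / 1.682 = 0.2812 g VSS per g bCOD removed.
Q·(S₀ − S) = 10.8 × (1160 − 6.40) × 10⁻³ = 12.46 kg/d removed.
Net biomass production P_X = Y_obs × Q·(S₀ − S) = 0.2812 × 12.46 = 3.503 kg VSS/d.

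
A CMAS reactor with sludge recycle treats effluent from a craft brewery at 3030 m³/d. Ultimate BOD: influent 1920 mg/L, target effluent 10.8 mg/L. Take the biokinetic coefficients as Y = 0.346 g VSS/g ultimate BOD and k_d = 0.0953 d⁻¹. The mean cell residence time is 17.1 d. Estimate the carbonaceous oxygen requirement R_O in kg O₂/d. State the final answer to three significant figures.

Correct the yield for decay: Y_obs = Y/(1 + k_d θ_c) = 0.346 / (1 + 0.0953 × 17.1) = 0.346 / 2.630 = 0.1316.
Substrate removed = Q·(S₀ − S) = 3030 m³/d × (1920 − 10.8) g/m³ = 5.78×10^6 g/d = 5785 kg/d.
Net sludge production P_X = 0.1316 × 5785 = 761.2 kg VSS/d.
R_O = Q·(S₀ − S) − 1.42·P_X = 5785 − 1.42 × 761.2 = 4704 kg O₂/d.

R_O ≈ 4700 kg O₂/d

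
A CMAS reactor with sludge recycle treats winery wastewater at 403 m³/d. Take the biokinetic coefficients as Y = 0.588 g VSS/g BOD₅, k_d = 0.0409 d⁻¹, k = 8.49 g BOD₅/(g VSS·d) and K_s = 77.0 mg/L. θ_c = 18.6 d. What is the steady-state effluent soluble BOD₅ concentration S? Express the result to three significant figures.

For a completely mixed reactor with recycle the Lawrence–McCarty relation gives S = K_s·(1 + k_d·θ_c) / [θ_c·(Y·k − k_d) − 1] = 77.0 × (1 + 0.0409 × 18.6) / [18.6 × (0.588 × 8.49 − 0.0409) − 1] = 135.6 / 91.09 = 1.488 mg/L.

S ≈ 1.49 mg/L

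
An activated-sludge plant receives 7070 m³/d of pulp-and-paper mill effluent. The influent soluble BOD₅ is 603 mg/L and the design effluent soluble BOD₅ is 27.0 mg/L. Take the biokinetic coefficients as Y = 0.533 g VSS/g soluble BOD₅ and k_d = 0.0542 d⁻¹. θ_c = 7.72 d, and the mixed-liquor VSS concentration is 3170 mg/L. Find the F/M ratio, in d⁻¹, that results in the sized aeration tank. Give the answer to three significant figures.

From the SRT design equation V = Y Q (S₀−S) θ_c / [X (1 + k_d θ_c)] = 0.533 × 7070 × (603 − 27.0) × 7.72 / [3170 × (1 + 0.0542 × 7.72)] = 1.68×10^7 / 4496 = 3727 m³.
Food-to-microorganism ratio F/M = Q S₀ / (V X) = 7070 × 603 / (3727 × 3170) = 0.3609 d⁻¹.

F/M ≈ 0.361 d⁻¹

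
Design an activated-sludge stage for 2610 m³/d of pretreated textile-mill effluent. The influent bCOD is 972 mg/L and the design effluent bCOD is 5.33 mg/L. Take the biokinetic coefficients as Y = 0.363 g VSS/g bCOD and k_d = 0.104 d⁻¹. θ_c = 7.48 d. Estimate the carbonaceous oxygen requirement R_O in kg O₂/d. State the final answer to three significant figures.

Correct the yield for decay: Y_obs = Y/(1 + k_d θ_c) = 0.363 / (1 + 0.104 × 7.48) = 0.363 / 1.778 = 0.2042.
Substrate removed = Q·(S₀ − S) = 2610 m³/d × (972 − 5.33) g/m³ = 2.52×10^6 g/d = 2523 kg/d.
Net sludge production P_X = 0.2042 × 2523 = 515.1 kg VSS/d.
R_O = Q·ΔS − 1.42 P_X = 2523 − 731.5 = 1792 kg O₂/d.

R_O ≈ 1790 kg O₂/d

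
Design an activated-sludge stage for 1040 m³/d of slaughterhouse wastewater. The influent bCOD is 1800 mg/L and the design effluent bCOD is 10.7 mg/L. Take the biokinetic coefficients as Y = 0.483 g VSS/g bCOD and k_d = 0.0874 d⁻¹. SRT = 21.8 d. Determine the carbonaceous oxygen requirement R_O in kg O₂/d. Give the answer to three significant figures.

Observed yield with endogenous decay: Y_obs = Y / (1 + k_d·θ_c) = 0.483 / (1 + 0.0874 × 21.8) = 0.483 / 2.905 = 0.1662 g VSS/g bCOD.
Mass of bCOD removed per day: Q(S₀ − S) = 1040 × 1789 g/m³ = 1861 kg/d.
Biomass synthesised: P_X = Y_obs × 1861 = 309.4 kg VSS/d.
R_O = Q·(S₀ − S) − 1.42·P_X = 1861 − 1.42 × 309.4 = 1422 kg O₂/d.

R_O ≈ 1420 kg O₂/d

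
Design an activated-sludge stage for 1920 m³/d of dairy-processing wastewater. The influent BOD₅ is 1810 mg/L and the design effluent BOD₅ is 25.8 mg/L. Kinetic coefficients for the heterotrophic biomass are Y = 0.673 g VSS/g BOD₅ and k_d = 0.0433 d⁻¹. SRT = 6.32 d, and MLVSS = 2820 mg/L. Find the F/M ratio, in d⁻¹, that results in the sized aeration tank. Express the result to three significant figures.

Steady-state biomass mass balance: V·X·(1 + k_d·θ_c) = Y·Q·(S₀ − S)·θ_c, so V = 0.673 × 1920 × (1810 − 25.8) × 6.32 / [2820 × (1 + 0.0433 × 6.32)] = 1.46×10^7 / 3592 = 4057 m³.
F/M = applied load / biomass = Q·S₀/(V·X) = 1920 × 1810 / (4057 × 2820) = 0.3038 d⁻¹.

F/M ≈ 0.304 d⁻¹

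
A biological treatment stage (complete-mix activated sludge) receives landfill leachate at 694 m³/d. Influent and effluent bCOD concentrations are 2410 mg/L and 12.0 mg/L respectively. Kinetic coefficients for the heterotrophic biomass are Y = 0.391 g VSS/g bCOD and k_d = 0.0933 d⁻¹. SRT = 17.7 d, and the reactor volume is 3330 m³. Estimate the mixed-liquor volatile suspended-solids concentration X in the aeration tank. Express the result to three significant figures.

X = Y·Q·ΔS·θ_c / [V·(1 + k_d θ_c)] = 0.391 × 694 × (2410 − 12.0) × 17.7 / [3330 × (1 + 0.0933 × 17.7)] = 1304 mg/L.

X ≈ 1300 mg/L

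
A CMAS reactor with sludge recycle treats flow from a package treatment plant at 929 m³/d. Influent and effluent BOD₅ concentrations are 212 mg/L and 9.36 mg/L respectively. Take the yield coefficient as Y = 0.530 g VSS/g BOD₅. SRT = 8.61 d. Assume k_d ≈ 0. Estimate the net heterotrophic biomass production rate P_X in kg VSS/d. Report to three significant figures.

P_X ≈ 99.8 kg VSS/d

With endogenous decay neglected, the observed yield equals the true yield: Y_obs = Y = 0.530 g VSS/g BOD₅.
Mass of BOD₅ removed per day: Q(S₀ − S) = 929 × 202.6 g/m³ = 188.3 kg/d.
P_X = Y_obs · Q(S₀ − S) = 0.5300 × 188.3 = 99.77 kg VSS/d.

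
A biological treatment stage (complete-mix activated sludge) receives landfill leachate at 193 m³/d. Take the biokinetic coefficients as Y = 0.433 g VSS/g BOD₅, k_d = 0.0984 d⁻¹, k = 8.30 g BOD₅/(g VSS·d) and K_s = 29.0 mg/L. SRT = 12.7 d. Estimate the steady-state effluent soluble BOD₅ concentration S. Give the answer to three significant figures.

From the Monod/SRT balance for a CMAS, S = K_s·(1+k_d θ_c)/[θ_c·(Y k − k_d) − 1] = 29.0 × (1 + 0.0984 × 12.7) / [12.7 × (0.433 × 8.30 − 0.0984) − 1] = 65.24 / 43.39 = 1.503 mg/L.

S ≈ 1.50 mg/L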